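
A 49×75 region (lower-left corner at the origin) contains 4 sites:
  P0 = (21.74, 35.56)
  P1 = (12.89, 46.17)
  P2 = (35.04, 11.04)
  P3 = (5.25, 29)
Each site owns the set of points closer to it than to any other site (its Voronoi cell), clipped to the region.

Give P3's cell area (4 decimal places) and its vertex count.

Area of P3's cell: 559.1074 (5 vertices)

1. box [0,49]×[0,75]: [(0, 0) (49, 0) (49, 75) (0, 75)]
2. ⊥bis P3·P0 via (13.495,32.28): [(0, 66.2026) (0, 0) (26.3365, 0)]  |A|=871.7739
3. ⊥bis P3·P1 via (9.07,37.585): [(11.8824, 36.3336) (0, 41.6208) (0, 0) (26.3365, 0)]  |A|=725.7281
4. ⊥bis P3·P2 via (20.145,20.02): [(19.077, 18.2485) (11.8824, 36.3336) (0, 41.6208) (0, 0) (8.0752, 0)]  |A|=559.1074
5. canonical 5-gon: [(19.077, 18.2485) (11.8824, 36.3336) (0, 41.6208) (0, 0) (8.0752, 0)]
6. shoelace: 559.1074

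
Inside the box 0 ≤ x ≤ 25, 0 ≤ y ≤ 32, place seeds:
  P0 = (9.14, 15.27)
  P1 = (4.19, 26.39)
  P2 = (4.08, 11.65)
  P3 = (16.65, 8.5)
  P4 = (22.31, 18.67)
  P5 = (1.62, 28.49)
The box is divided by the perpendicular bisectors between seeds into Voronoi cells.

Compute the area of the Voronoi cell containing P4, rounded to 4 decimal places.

1. box [0,25]×[0,32]: [(0, 0) (25, 0) (25, 32) (0, 32)]
2. ⊥bis P4·P0 via (15.725,16.97): [(20.106, 0) (25, 0) (25, 32) (11.8448, 32)]  |A|=288.7866
3. ⊥bis P4·P1 via (13.25,22.53): [(13.8974, 24.0494) (20.106, 0) (25, 0) (25, 32) (17.2847, 32)]  |A|=267.1617
4. ⊥bis P4·P2 via (13.195,15.16): [(13.8974, 24.0494) (20.106, 0) (25, 0) (25, 32) (17.2847, 32)]  |A|=267.1617
5. ⊥bis P4·P3 via (19.48,13.585): [(13.8974, 24.0494) (16.1155, 15.4575) (25, 10.5129) (25, 32) (17.2847, 32)]  |A|=182.6362
6. ⊥bis P4·P5 via (11.965,23.58): [(13.8974, 24.0494) (16.1155, 15.4575) (25, 10.5129) (25, 32) (17.2847, 32)]  |A|=182.6362
7. canonical 5-gon: [(13.8974, 24.0494) (16.1155, 15.4575) (25, 10.5129) (25, 32) (17.2847, 32)]
8. shoelace: 182.6362

Area of P4's cell: 182.6362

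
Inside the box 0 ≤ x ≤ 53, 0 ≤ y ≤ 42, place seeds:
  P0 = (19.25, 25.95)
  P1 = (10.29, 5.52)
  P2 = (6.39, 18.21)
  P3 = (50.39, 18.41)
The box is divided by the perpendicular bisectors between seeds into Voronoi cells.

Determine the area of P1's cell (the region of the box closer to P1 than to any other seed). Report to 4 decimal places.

1. box [0,53]×[0,42]: [(0, 0) (53, 0) (53, 42) (0, 42)]
2. ⊥bis P1·P0 via (14.77,15.735): [(0, 22.2127) (0, 0) (50.6479, 0)]  |A|=562.5131
3. ⊥bis P1·P2 via (8.34,11.865): [(17.3091, 14.6214) (0, 9.3019) (0, 0) (50.6479, 0)]  |A|=450.7762
4. ⊥bis P1·P3 via (30.34,11.965): [(31.4845, 8.4045) (17.3091, 14.6214) (0, 9.3019) (0, 0) (34.1861, 0)]  |A|=381.5995
5. canonical 5-gon: [(31.4845, 8.4045) (17.3091, 14.6214) (0, 9.3019) (0, 0) (34.1861, 0)]
6. shoelace: 381.5995

Area of P1's cell: 381.5995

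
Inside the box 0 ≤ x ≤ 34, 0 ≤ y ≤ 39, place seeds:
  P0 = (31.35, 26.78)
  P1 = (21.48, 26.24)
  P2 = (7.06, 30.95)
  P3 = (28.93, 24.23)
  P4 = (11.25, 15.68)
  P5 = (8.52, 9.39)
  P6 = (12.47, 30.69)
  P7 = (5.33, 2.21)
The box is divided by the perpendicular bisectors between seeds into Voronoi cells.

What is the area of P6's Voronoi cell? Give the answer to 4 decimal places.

Area of P6's cell: 134.3426

1. box [0,34]×[0,39]: [(0, 0) (34, 0) (34, 39) (0, 39)]
2. ⊥bis P6·P0 via (21.91,28.735): [(0, 0) (15.9591, 0) (24.0359, 39) (0, 39)]  |A|=779.9007
3. ⊥bis P6·P1 via (16.975,28.465): [(0, 0) (2.9163, 0) (22.1782, 39) (0, 39)]  |A|=489.3418
4. ⊥bis P6·P2 via (9.765,30.82): [(8.8624, 12.0393) (22.1782, 39) (10.1581, 39)]  |A|=162.0347
5. ⊥bis P6·P3 via (20.7,27.46): [(8.8624, 12.0393) (22.1782, 39) (10.1581, 39)]  |A|=162.0347
6. ⊥bis P6·P4 via (11.86,23.185): [(9.4076, 23.3843) (14.2705, 22.9891) (22.1782, 39) (10.1581, 39)]  |A|=134.3426
7. ⊥bis P6·P5 via (10.495,20.04): [(9.4076, 23.3843) (14.2705, 22.9891) (22.1782, 39) (10.1581, 39)]  |A|=134.3426
8. ⊥bis P6·P7 via (8.9,16.45): [(9.4076, 23.3843) (14.2705, 22.9891) (22.1782, 39) (10.1581, 39)]  |A|=134.3426
9. canonical 4-gon: [(9.4076, 23.3843) (14.2705, 22.9891) (22.1782, 39) (10.1581, 39)]
10. shoelace: 134.3426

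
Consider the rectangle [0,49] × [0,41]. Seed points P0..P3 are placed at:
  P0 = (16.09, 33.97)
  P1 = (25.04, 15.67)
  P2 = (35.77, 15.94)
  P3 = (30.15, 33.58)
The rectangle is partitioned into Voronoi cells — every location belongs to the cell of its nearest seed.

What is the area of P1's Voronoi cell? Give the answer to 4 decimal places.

1. box [0,49]×[0,41]: [(0, 0) (49, 0) (49, 41) (0, 41)]
2. ⊥bis P1·P0 via (20.565,24.82): [(0, 14.7623) (0, 0) (49, 0) (49, 38.7267)]  |A|=1310.4802
3. ⊥bis P1·P2 via (30.405,15.805): [(30.0613, 29.4644) (0, 14.7623) (0, 0) (30.8027, 0)]  |A|=675.6771
4. ⊥bis P1·P3 via (27.595,24.625): [(30.2018, 23.8812) (22.9033, 25.9636) (0, 14.7623) (0, 0) (30.8027, 0)]  |A|=655.4494
5. canonical 5-gon: [(30.2018, 23.8812) (22.9033, 25.9636) (0, 14.7623) (0, 0) (30.8027, 0)]
6. shoelace: 655.4494

Area of P1's cell: 655.4494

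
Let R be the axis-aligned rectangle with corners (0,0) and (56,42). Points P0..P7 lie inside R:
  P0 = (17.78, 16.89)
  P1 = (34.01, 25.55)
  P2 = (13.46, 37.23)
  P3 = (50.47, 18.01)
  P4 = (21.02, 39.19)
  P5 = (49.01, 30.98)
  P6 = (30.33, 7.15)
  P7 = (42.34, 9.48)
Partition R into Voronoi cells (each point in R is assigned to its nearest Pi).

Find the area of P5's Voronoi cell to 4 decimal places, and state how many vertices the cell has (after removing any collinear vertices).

1. box [0,56]×[0,42]: [(0, 0) (56, 0) (56, 42) (0, 42)]
2. ⊥bis P5·P0 via (33.395,23.935): [(44.1937, 0) (56, 0) (56, 42) (25.2446, 42)]  |A|=893.7944
3. ⊥bis P5·P1 via (41.51,28.265): [(51.7419, 0) (56, 0) (56, 42) (36.5379, 42)]  |A|=498.1229
4. ⊥bis P5·P2 via (31.235,34.105): [(51.7419, 0) (56, 0) (56, 42) (36.5379, 42)]  |A|=498.1229
5. ⊥bis P5·P3 via (49.74,24.495): [(43.1435, 23.7525) (56, 25.1997) (56, 42) (36.5379, 42)]  |A|=285.5639
6. ⊥bis P5·P4 via (35.015,35.085): [(36.8171, 41.2288) (43.1435, 23.7525) (56, 25.1997) (56, 42) (37.0433, 42)]  |A|=285.369
7. ⊥bis P5·P6 via (39.67,19.065): [(36.8171, 41.2288) (43.1435, 23.7525) (56, 25.1997) (56, 42) (37.0433, 42)]  |A|=285.369
8. ⊥bis P5·P7 via (45.675,20.23): [(36.8171, 41.2288) (43.1435, 23.7525) (56, 25.1997) (56, 42) (37.0433, 42)]  |A|=285.369
9. canonical 5-gon: [(36.8171, 41.2288) (43.1435, 23.7525) (56, 25.1997) (56, 42) (37.0433, 42)]
10. shoelace: 285.369

Area of P5's cell: 285.3690 (5 vertices)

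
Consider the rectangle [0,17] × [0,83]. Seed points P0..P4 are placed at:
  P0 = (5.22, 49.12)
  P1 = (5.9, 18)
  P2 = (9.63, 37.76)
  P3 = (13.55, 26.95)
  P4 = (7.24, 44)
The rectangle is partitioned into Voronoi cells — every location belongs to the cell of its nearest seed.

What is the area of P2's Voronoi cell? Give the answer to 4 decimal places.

Area of P2's cell: 163.1051

1. box [0,17]×[0,83]: [(0, 0) (17, 0) (17, 83) (0, 83)]
2. ⊥bis P2·P0 via (7.425,43.44): [(0, 40.5576) (0, 0) (17, 0) (17, 47.1571)]  |A|=745.5744
3. ⊥bis P2·P1 via (7.765,27.88): [(0, 40.5576) (0, 29.3458) (17, 26.1368) (17, 47.1571)]  |A|=273.9731
4. ⊥bis P2·P3 via (11.59,32.355): [(0, 40.5576) (0, 29.3458) (2.1647, 28.9371) (17, 34.3168) (17, 47.1571)]  |A|=213.2963
5. ⊥bis P2·P4 via (8.435,40.88): [(0, 37.6493) (0, 29.3458) (2.1647, 28.9371) (17, 34.3168) (17, 44.1605)]  |A|=163.1051
6. canonical 5-gon: [(0, 37.6493) (0, 29.3458) (2.1647, 28.9371) (17, 34.3168) (17, 44.1605)]
7. shoelace: 163.1051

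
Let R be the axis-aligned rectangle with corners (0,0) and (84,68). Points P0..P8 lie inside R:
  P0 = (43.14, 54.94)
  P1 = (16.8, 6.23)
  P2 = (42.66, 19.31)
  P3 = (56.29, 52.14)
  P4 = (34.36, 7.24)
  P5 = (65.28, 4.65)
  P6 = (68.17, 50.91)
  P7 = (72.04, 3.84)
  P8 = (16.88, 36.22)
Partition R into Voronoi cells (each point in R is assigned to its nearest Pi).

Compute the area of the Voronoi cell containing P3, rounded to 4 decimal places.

1. box [0,84]×[0,68]: [(0, 0) (84, 0) (84, 68) (0, 68)]
2. ⊥bis P3·P0 via (49.715,53.54): [(38.3148, 0) (84, 0) (84, 68) (52.7939, 68)]  |A|=2614.3014
3. ⊥bis P3·P1 via (36.545,29.185): [(43.2932, 23.3805) (70.4747, 0) (84, 0) (84, 68) (52.7939, 68)]  |A|=2238.3454
4. ⊥bis P3·P2 via (49.475,35.725): [(46.2103, 37.0804) (84, 21.3913) (84, 68) (52.7939, 68)]  |A|=1363.1042
5. ⊥bis P3·P4 via (45.325,29.69): [(46.2103, 37.0804) (84, 21.3913) (84, 68) (52.7939, 68)]  |A|=1363.1042
6. ⊥bis P3·P5 via (60.785,28.395): [(46.2103, 37.0804) (65.1432, 29.22) (84, 32.7897) (84, 68) (52.7939, 68)]  |A|=1255.6359
7. ⊥bis P3·P6 via (62.23,51.525): [(46.2103, 37.0804) (60.1359, 31.2989) (63.9357, 68) (52.7939, 68)]  |A|=438.7766
8. ⊥bis P3·P7 via (64.165,27.99): [(46.2103, 37.0804) (60.1359, 31.2989) (63.9357, 68) (52.7939, 68)]  |A|=438.7766
9. ⊥bis P3·P8 via (36.585,44.18): [(46.2103, 37.0804) (60.1359, 31.2989) (63.9357, 68) (52.7939, 68)]  |A|=438.7766
10. canonical 4-gon: [(46.2103, 37.0804) (60.1359, 31.2989) (63.9357, 68) (52.7939, 68)]
11. shoelace: 438.7766

Area of P3's cell: 438.7766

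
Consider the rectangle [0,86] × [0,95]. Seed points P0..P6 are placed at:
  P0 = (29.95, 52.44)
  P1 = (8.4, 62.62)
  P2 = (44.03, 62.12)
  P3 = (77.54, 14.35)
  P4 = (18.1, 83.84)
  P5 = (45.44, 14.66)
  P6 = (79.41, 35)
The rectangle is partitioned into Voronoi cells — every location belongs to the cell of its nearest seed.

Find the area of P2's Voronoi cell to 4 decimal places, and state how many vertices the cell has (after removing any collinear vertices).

Area of P2's cell: 1984.1588 (6 vertices)

1. box [0,86]×[0,95]: [(0, 0) (86, 0) (86, 95) (0, 95)]
2. ⊥bis P2·P0 via (36.99,57.28): [(76.37, 0) (86, 0) (86, 95) (11.0575, 95)]  |A|=4017.1938
3. ⊥bis P2·P1 via (26.215,62.37): [(26.3605, 72.741) (76.37, 0) (86, 0) (86, 95) (26.6729, 95)]  |A|=3843.4024
4. ⊥bis P2·P3 via (60.785,38.235): [(26.3605, 72.741) (53.5653, 33.1705) (86, 55.923) (86, 95) (26.6729, 95)]  |A|=2776.764
5. ⊥bis P2·P4 via (31.065,72.98): [(28.391, 69.7877) (53.5653, 33.1705) (86, 55.923) (86, 95) (49.5098, 95)]  |A|=2465.8189
6. ⊥bis P2·P5 via (44.735,38.39): [(28.391, 69.7877) (49.872, 38.5426) (61.7255, 38.8948) (86, 55.923) (86, 95) (49.5098, 95)]  |A|=2433.329
7. ⊥bis P2·P6 via (61.72,48.56): [(28.391, 69.7877) (49.872, 38.5426) (54.1385, 38.6694) (86, 80.235) (86, 95) (49.5098, 95)]  |A|=1984.1588
8. canonical 6-gon: [(28.391, 69.7877) (49.872, 38.5426) (54.1385, 38.6694) (86, 80.235) (86, 95) (49.5098, 95)]
9. shoelace: 1984.1588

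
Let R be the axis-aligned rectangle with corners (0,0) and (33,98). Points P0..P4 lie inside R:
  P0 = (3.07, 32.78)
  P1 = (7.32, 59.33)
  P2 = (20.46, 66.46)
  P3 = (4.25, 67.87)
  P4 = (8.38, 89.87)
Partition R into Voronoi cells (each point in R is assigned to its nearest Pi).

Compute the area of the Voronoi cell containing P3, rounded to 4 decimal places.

Area of P3's cell: 191.9536

1. box [0,33]×[0,98]: [(0, 0) (33, 0) (33, 98) (0, 98)]
2. ⊥bis P3·P0 via (3.66,50.325): [(0, 50.4481) (33, 49.3384) (33, 98) (0, 98)]  |A|=1587.5238
3. ⊥bis P3·P1 via (5.785,63.6): [(0, 61.5204) (33, 73.3834) (33, 98) (0, 98)]  |A|=1008.088
4. ⊥bis P3·P2 via (12.355,67.165): [(0, 61.5204) (12.247, 65.923) (15.0371, 98) (0, 98)]  |A|=464.5555
5. ⊥bis P3·P4 via (6.315,78.87): [(0, 80.0555) (0, 61.5204) (12.247, 65.923) (13.2597, 77.5663)]  |A|=191.9536
6. canonical 4-gon: [(0, 80.0555) (0, 61.5204) (12.247, 65.923) (13.2597, 77.5663)]
7. shoelace: 191.9536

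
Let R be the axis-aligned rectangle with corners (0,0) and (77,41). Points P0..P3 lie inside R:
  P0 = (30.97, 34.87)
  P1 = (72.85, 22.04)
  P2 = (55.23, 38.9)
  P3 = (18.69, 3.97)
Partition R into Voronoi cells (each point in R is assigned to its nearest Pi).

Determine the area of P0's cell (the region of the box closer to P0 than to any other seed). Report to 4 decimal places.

1. box [0,77]×[0,41]: [(0, 0) (77, 0) (77, 41) (0, 41)]
2. ⊥bis P0·P1 via (51.91,28.455): [(0, 0) (43.1928, 0) (55.7532, 41) (0, 41)]  |A|=2028.3919
3. ⊥bis P0·P2 via (43.1,36.885): [(0, 0) (43.1928, 0) (47.1055, 12.7722) (42.4164, 41) (0, 41)]  |A|=1840.1583
4. ⊥bis P0·P3 via (24.83,19.42): [(0, 29.2877) (46.5034, 10.8067) (47.1055, 12.7722) (42.4164, 41) (0, 41)]  |A|=925.7822
5. canonical 5-gon: [(0, 29.2877) (46.5034, 10.8067) (47.1055, 12.7722) (42.4164, 41) (0, 41)]
6. shoelace: 925.7822

Area of P0's cell: 925.7822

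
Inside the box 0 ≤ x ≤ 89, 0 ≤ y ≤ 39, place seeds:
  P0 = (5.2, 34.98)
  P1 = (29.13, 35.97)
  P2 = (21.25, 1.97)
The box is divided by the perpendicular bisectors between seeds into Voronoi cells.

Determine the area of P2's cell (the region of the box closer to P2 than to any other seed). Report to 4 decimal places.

Area of P2's cell: 1176.5760

1. box [0,89]×[0,39]: [(0, 0) (89, 0) (89, 39) (0, 39)]
2. ⊥bis P2·P0 via (13.225,18.475): [(0, 12.0448) (0, 0) (89, 0) (89, 39) (55.4387, 39)]  |A|=2723.8188
3. ⊥bis P2·P1 via (25.19,18.97): [(17.7767, 20.6881) (0, 12.0448) (0, 0) (89, 0) (89, 4.1811)]  |A|=1176.576
4. canonical 5-gon: [(17.7767, 20.6881) (0, 12.0448) (0, 0) (89, 0) (89, 4.1811)]
5. shoelace: 1176.576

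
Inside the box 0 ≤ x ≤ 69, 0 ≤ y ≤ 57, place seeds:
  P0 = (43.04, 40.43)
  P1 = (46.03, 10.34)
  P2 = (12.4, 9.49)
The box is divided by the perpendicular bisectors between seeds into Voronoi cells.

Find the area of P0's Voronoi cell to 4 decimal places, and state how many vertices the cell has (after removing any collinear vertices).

1. box [0,69]×[0,57]: [(0, 0) (69, 0) (69, 57) (0, 57)]
2. ⊥bis P0·P1 via (44.535,25.385): [(0, 20.9596) (69, 27.8161) (69, 57) (0, 57)]  |A|=2250.2393
3. ⊥bis P0·P2 via (27.72,24.96): [(0, 52.4112) (28.8634, 23.8277) (69, 27.8161) (69, 57) (0, 57)]  |A|=1796.3399
4. canonical 5-gon: [(0, 52.4112) (28.8634, 23.8277) (69, 27.8161) (69, 57) (0, 57)]
5. shoelace: 1796.3399

Area of P0's cell: 1796.3399 (5 vertices)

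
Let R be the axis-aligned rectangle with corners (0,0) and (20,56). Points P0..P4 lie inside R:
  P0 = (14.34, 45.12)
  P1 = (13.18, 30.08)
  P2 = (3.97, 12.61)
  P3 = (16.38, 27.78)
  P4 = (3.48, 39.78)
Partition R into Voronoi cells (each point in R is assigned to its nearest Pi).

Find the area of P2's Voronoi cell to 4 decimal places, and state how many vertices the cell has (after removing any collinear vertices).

Area of P2's cell: 394.6632 (5 vertices)

1. box [0,20]×[0,56]: [(0, 0) (20, 0) (20, 56) (0, 56)]
2. ⊥bis P2·P0 via (9.155,28.865): [(0, 31.7853) (0, 0) (20, 0) (20, 25.4057)]  |A|=571.9093
3. ⊥bis P2·P1 via (8.575,21.345): [(0, 25.8656) (0, 0) (20, 0) (20, 15.3219)]  |A|=411.8751
4. ⊥bis P2·P3 via (10.175,20.195): [(9.1213, 21.057) (0, 25.8656) (0, 0) (20, 0) (20, 12.1575)]  |A|=394.6632
5. ⊥bis P2·P4 via (3.725,26.195): [(9.1213, 21.057) (0, 25.8656) (0, 0) (20, 0) (20, 12.1575)]  |A|=394.6632
6. canonical 5-gon: [(9.1213, 21.057) (0, 25.8656) (0, 0) (20, 0) (20, 12.1575)]
7. shoelace: 394.6632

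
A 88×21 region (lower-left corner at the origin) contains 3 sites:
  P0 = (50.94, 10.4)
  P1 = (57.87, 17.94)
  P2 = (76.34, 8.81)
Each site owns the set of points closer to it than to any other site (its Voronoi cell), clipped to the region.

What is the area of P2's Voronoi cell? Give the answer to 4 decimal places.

Area of P2's cell: 461.1366

1. box [0,88]×[0,21]: [(0, 0) (88, 0) (88, 21) (0, 21)]
2. ⊥bis P2·P0 via (63.64,9.605): [(63.0387, 0) (88, 0) (88, 21) (64.3533, 21)]  |A|=510.3835
3. ⊥bis P2·P1 via (67.105,13.375): [(63.4078, 5.8955) (63.0387, 0) (88, 0) (88, 21) (70.8742, 21)]  |A|=461.1366
4. canonical 5-gon: [(63.4078, 5.8955) (63.0387, 0) (88, 0) (88, 21) (70.8742, 21)]
5. shoelace: 461.1366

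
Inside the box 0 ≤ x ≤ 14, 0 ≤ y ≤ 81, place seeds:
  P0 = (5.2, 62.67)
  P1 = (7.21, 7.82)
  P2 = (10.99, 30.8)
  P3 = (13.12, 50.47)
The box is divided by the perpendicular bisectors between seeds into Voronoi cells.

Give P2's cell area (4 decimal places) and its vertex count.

1. box [0,14]×[0,81]: [(0, 0) (14, 0) (14, 81) (0, 81)]
2. ⊥bis P2·P0 via (8.095,46.735): [(0, 45.2643) (0, 0) (14, 0) (14, 47.8078)]  |A|=651.5049
3. ⊥bis P2·P1 via (9.1,19.31): [(0, 45.2643) (0, 20.8069) (14, 18.504) (14, 47.8078)]  |A|=376.3289
4. ⊥bis P2·P3 via (12.055,40.635): [(0, 41.9404) (0, 20.8069) (14, 18.504) (14, 40.4244)]  |A|=301.3774
5. canonical 4-gon: [(0, 41.9404) (0, 20.8069) (14, 18.504) (14, 40.4244)]
6. shoelace: 301.3774

Area of P2's cell: 301.3774 (4 vertices)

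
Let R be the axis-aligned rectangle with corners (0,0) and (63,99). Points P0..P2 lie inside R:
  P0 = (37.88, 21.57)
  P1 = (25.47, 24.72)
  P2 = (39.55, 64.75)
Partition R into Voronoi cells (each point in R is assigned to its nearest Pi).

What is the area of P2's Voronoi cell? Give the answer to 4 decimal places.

Area of P2's cell: 3288.6553

1. box [0,63]×[0,99]: [(0, 0) (63, 0) (63, 99) (0, 99)]
2. ⊥bis P2·P0 via (38.715,43.16): [(0, 44.6573) (63, 42.2208) (63, 99) (0, 99)]  |A|=3500.3403
3. ⊥bis P2·P1 via (32.51,44.735): [(0, 56.1699) (36.7744, 43.2351) (63, 42.2208) (63, 99) (0, 99)]  |A|=3288.6553
4. canonical 5-gon: [(0, 56.1699) (36.7744, 43.2351) (63, 42.2208) (63, 99) (0, 99)]
5. shoelace: 3288.6553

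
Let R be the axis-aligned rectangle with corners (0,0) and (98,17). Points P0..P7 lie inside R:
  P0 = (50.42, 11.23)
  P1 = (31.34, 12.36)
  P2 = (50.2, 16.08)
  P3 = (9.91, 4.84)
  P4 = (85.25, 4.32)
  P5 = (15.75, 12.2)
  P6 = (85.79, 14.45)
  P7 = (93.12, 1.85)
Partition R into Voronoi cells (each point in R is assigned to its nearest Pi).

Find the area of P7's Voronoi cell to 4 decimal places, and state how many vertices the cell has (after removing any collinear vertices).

Area of P7's cell: 89.9289 (4 vertices)

1. box [0,98]×[0,17]: [(0, 0) (98, 0) (98, 17) (0, 17)]
2. ⊥bis P7·P0 via (71.77,6.54): [(70.3333, 0) (98, 0) (98, 17) (74.0678, 17)]  |A|=438.5905
3. ⊥bis P7·P1 via (62.23,7.105): [(70.3333, 0) (98, 0) (98, 17) (74.0678, 17)]  |A|=438.5905
4. ⊥bis P7·P2 via (71.66,8.965): [(73.5647, 14.7099) (70.3333, 0) (98, 0) (98, 17) (74.324, 17)]  |A|=438.2971
5. ⊥bis P7·P3 via (51.515,3.345): [(73.5647, 14.7099) (70.3333, 0) (98, 0) (98, 17) (74.324, 17)]  |A|=438.2971
6. ⊥bis P7·P4 via (89.185,3.085): [(88.2168, 0) (98, 0) (98, 17) (93.5522, 17)]  |A|=120.9635
7. ⊥bis P7·P5 via (54.435,7.025): [(88.2168, 0) (98, 0) (98, 17) (93.5522, 17)]  |A|=120.9635
8. ⊥bis P7·P6 via (89.455,8.15): [(91.0694, 9.0892) (88.2168, 0) (98, 0) (98, 13.121)]  |A|=89.9289
9. canonical 4-gon: [(91.0694, 9.0892) (88.2168, 0) (98, 0) (98, 13.121)]
10. shoelace: 89.9289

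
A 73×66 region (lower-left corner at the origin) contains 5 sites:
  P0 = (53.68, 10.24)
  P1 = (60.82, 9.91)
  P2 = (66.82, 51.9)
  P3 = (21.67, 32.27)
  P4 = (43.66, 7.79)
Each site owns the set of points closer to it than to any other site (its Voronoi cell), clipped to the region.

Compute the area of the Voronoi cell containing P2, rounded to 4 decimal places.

1. box [0,73]×[0,66]: [(0, 0) (73, 0) (73, 66) (0, 66)]
2. ⊥bis P2·P0 via (60.25,31.07): [(0, 50.0735) (73, 27.0485) (73, 66) (0, 66)]  |A|=2003.0471
3. ⊥bis P2·P1 via (63.82,30.905): [(0, 50.0735) (58.2495, 31.701) (73, 29.5933) (73, 66) (0, 66)]  |A|=1984.279
4. ⊥bis P2·P3 via (44.245,42.085): [(47.2515, 35.1699) (58.2495, 31.701) (73, 29.5933) (73, 66) (33.8474, 66)]  |A|=1086.2428
5. ⊥bis P2·P4 via (55.24,29.845): [(47.2515, 35.1699) (58.2495, 31.701) (73, 29.5933) (73, 66) (33.8474, 66)]  |A|=1086.2428
6. canonical 5-gon: [(47.2515, 35.1699) (58.2495, 31.701) (73, 29.5933) (73, 66) (33.8474, 66)]
7. shoelace: 1086.2428

Area of P2's cell: 1086.2428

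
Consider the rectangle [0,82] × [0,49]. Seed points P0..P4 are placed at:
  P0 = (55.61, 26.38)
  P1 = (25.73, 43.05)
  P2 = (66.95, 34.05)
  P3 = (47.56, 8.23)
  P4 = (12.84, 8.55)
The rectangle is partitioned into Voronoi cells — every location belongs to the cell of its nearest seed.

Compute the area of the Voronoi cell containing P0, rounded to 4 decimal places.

Area of P0's cell: 649.8157

1. box [0,82]×[0,49]: [(0, 0) (82, 0) (82, 49) (0, 49)]
2. ⊥bis P0·P1 via (40.67,34.715): [(21.3026, 0) (82, 0) (82, 49) (48.6396, 49)]  |A|=2304.4176
3. ⊥bis P0·P2 via (61.28,30.215): [(48.6101, 48.9472) (21.3026, 0) (81.7164, 0)]  |A|=1478.5457
4. ⊥bis P0·P3 via (51.585,17.305): [(77.9086, 5.6298) (48.6101, 48.9472) (35.0488, 24.6393)]  |A|=649.8157
5. ⊥bis P0·P4 via (34.225,17.465): [(77.9086, 5.6298) (48.6101, 48.9472) (35.0488, 24.6393)]  |A|=649.8157
6. canonical 3-gon: [(77.9086, 5.6298) (48.6101, 48.9472) (35.0488, 24.6393)]
7. shoelace: 649.8157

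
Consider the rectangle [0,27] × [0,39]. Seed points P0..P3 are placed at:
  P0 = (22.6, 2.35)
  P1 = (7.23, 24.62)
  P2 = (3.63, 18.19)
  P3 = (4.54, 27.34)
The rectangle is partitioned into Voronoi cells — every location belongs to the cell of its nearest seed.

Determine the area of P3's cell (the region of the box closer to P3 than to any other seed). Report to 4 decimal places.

1. box [0,27]×[0,39]: [(0, 0) (27, 0) (27, 39) (0, 39)]
2. ⊥bis P3·P0 via (13.57,14.845): [(0, 5.0381) (27, 24.5507) (27, 39) (0, 39)]  |A|=653.5509
3. ⊥bis P3·P1 via (5.885,25.98): [(0, 20.1599) (19.0502, 39) (0, 39)]  |A|=179.4538
4. ⊥bis P3·P2 via (4.085,22.765): [(0, 23.1713) (2.7667, 22.8961) (19.0502, 39) (0, 39)]  |A|=175.288
5. canonical 4-gon: [(0, 23.1713) (2.7667, 22.8961) (19.0502, 39) (0, 39)]
6. shoelace: 175.288

Area of P3's cell: 175.2880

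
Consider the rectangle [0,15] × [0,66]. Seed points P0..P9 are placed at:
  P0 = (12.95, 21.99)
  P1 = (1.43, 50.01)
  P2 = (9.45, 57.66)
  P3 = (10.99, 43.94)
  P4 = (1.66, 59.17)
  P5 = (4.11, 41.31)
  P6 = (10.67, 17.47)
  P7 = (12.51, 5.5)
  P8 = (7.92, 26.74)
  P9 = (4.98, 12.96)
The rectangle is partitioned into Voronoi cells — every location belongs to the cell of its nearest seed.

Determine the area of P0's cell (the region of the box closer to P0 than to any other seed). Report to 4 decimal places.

1. box [0,15]×[0,66]: [(0, 0) (15, 0) (15, 66) (0, 66)]
2. ⊥bis P0·P1 via (7.19,36): [(0, 33.0439) (0, 0) (15, 0) (15, 39.211)]  |A|=541.9118
3. ⊥bis P0·P2 via (11.2,39.825): [(0, 33.0439) (0, 0) (15, 0) (15, 39.211)]  |A|=541.9118
4. ⊥bis P0·P3 via (11.97,32.965): [(0, 31.8962) (0, 0) (15, 0) (15, 33.2356)]  |A|=488.4878
5. ⊥bis P0·P4 via (7.305,40.58): [(0, 31.8962) (0, 0) (15, 0) (15, 33.2356)]  |A|=488.4878
6. ⊥bis P0·P5 via (8.53,31.65): [(11.2667, 32.9022) (0, 27.747) (0, 0) (15, 0) (15, 33.2356)]  |A|=465.1144
7. ⊥bis P0·P6 via (11.81,19.73): [(11.2667, 32.9022) (0, 27.747) (0, 25.6873) (15, 18.1209) (15, 33.2356)]  |A|=136.5534
8. ⊥bis P0·P7 via (12.73,13.745): [(11.2667, 32.9022) (0, 27.747) (0, 25.6873) (15, 18.1209) (15, 33.2356)]  |A|=136.5534
9. ⊥bis P0·P8 via (10.435,24.365): [(7.9139, 21.6953) (15, 18.1209) (15, 29.1991)]  |A|=39.2506
10. ⊥bis P0·P9 via (8.965,17.475): [(7.9139, 21.6953) (15, 18.1209) (15, 29.1991)]  |A|=39.2506
11. canonical 3-gon: [(7.9139, 21.6953) (15, 18.1209) (15, 29.1991)]
12. shoelace: 39.2506

Area of P0's cell: 39.2506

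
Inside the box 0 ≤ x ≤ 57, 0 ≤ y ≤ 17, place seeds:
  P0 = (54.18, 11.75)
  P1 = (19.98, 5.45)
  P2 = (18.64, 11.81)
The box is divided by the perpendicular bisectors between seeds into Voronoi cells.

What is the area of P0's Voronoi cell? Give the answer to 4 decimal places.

Area of P0's cell: 336.2146

1. box [0,57]×[0,17]: [(0, 0) (57, 0) (57, 17) (0, 17)]
2. ⊥bis P0·P1 via (37.08,8.6): [(38.6642, 0) (57, 0) (57, 17) (35.5326, 17)]  |A|=338.3268
3. ⊥bis P0·P2 via (36.41,11.78): [(36.4108, 12.233) (38.6642, 0) (57, 0) (57, 17) (36.4188, 17)]  |A|=336.2146
4. canonical 5-gon: [(36.4108, 12.233) (38.6642, 0) (57, 0) (57, 17) (36.4188, 17)]
5. shoelace: 336.2146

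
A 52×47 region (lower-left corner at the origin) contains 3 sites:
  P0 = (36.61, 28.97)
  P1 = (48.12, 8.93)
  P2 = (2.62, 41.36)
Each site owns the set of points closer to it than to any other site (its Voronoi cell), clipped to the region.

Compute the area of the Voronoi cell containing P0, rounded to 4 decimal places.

Area of P0's cell: 1200.0859

1. box [0,52]×[0,47]: [(0, 0) (52, 0) (52, 47) (0, 47)]
2. ⊥bis P0·P1 via (42.365,18.95): [(0, 0) (9.3713, 0) (52, 24.4839) (52, 47) (0, 47)]  |A|=1922.1416
3. ⊥bis P0·P2 via (19.615,35.165): [(6.7967, 0) (9.3713, 0) (52, 24.4839) (52, 47) (23.9291, 47)]  |A|=1200.0859
4. canonical 5-gon: [(6.7967, 0) (9.3713, 0) (52, 24.4839) (52, 47) (23.9291, 47)]
5. shoelace: 1200.0859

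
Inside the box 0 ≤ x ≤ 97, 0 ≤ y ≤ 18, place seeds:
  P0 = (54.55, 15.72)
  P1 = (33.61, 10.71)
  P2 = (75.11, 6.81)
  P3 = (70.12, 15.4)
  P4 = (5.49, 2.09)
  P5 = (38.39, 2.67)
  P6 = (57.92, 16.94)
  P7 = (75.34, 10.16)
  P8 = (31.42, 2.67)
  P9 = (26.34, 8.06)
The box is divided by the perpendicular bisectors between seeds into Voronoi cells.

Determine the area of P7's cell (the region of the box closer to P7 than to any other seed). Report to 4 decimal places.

1. box [0,97]×[0,18]: [(0, 0) (97, 0) (97, 18) (0, 18)]
2. ⊥bis P7·P0 via (64.945,12.94): [(61.4844, 0) (97, 0) (97, 18) (66.2982, 18)]  |A|=595.9566
3. ⊥bis P7·P1 via (54.475,10.435): [(61.4844, 0) (97, 0) (97, 18) (66.2982, 18)]  |A|=595.9566
4. ⊥bis P7·P2 via (75.225,8.485): [(63.9604, 9.2584) (97, 6.99) (97, 18) (66.2982, 18)]  |A|=316.0744
5. ⊥bis P7·P3 via (72.73,12.78): [(68.8574, 8.9222) (97, 6.99) (97, 18) (77.97, 18)]  |A|=241.3005
6. ⊥bis P7·P4 via (40.415,6.125): [(68.8574, 8.9222) (97, 6.99) (97, 18) (77.97, 18)]  |A|=241.3005
7. ⊥bis P7·P5 via (56.865,6.415): [(68.8574, 8.9222) (97, 6.99) (97, 18) (77.97, 18)]  |A|=241.3005
8. ⊥bis P7·P6 via (66.63,13.55): [(68.8574, 8.9222) (97, 6.99) (97, 18) (77.97, 18)]  |A|=241.3005
9. ⊥bis P7·P8 via (53.38,6.415): [(68.8574, 8.9222) (97, 6.99) (97, 18) (77.97, 18)]  |A|=241.3005
10. ⊥bis P7·P9 via (50.84,9.11): [(68.8574, 8.9222) (97, 6.99) (97, 18) (77.97, 18)]  |A|=241.3005
11. canonical 4-gon: [(68.8574, 8.9222) (97, 6.99) (97, 18) (77.97, 18)]
12. shoelace: 241.3005

Area of P7's cell: 241.3005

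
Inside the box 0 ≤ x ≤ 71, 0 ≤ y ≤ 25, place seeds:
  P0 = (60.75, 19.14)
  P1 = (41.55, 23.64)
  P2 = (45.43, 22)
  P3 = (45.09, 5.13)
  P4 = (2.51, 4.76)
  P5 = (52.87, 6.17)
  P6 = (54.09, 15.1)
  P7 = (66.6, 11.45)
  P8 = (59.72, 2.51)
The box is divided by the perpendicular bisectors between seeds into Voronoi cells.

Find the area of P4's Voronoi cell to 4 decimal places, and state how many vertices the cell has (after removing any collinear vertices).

Area of P4's cell: 544.4087 (5 vertices)

1. box [0,71]×[0,25]: [(0, 0) (71, 0) (71, 25) (0, 25)]
2. ⊥bis P4·P0 via (31.63,11.95): [(0, 0) (34.5806, 0) (28.4078, 25) (0, 25)]  |A|=787.355
3. ⊥bis P4·P1 via (22.03,14.2): [(0, 0) (28.8972, 0) (16.807, 25) (0, 25)]  |A|=571.3033
4. ⊥bis P4·P2 via (23.97,13.38): [(0, 0) (28.8972, 0) (16.807, 25) (0, 25)]  |A|=571.3033
5. ⊥bis P4·P3 via (23.8,4.945): [(0, 0) (23.843, 0) (23.7505, 10.6424) (16.807, 25) (0, 25)]  |A|=544.4087
6. ⊥bis P4·P5 via (27.69,5.465): [(0, 0) (23.843, 0) (23.7505, 10.6424) (16.807, 25) (0, 25)]  |A|=544.4087
7. ⊥bis P4·P6 via (28.3,9.93): [(0, 0) (23.843, 0) (23.7505, 10.6424) (16.807, 25) (0, 25)]  |A|=544.4087
8. ⊥bis P4·P7 via (34.555,8.105): [(0, 0) (23.843, 0) (23.7505, 10.6424) (16.807, 25) (0, 25)]  |A|=544.4087
9. ⊥bis P4·P8 via (31.115,3.635): [(0, 0) (23.843, 0) (23.7505, 10.6424) (16.807, 25) (0, 25)]  |A|=544.4087
10. canonical 5-gon: [(0, 0) (23.843, 0) (23.7505, 10.6424) (16.807, 25) (0, 25)]
11. shoelace: 544.4087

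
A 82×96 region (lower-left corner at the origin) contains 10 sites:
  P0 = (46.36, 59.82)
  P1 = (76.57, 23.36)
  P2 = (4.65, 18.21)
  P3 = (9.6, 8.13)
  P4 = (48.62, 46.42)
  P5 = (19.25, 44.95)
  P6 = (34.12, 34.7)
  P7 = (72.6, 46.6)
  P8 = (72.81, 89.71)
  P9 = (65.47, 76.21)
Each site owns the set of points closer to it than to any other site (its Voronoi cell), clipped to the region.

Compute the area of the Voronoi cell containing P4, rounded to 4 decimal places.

1. box [0,82]×[0,96]: [(0, 0) (82, 0) (82, 96) (0, 96)]
2. ⊥bis P4·P0 via (47.49,53.12): [(0, 45.1105) (0, 0) (82, 0) (82, 58.9403)]  |A|=4266.0843
3. ⊥bis P4·P1 via (62.595,34.89): [(0, 45.1105) (0, 0) (33.8092, 0) (82, 58.4099) (82, 58.9403)]  |A|=2858.6732
4. ⊥bis P4·P2 via (26.635,32.315): [(16.6266, 47.9147) (41.4364, 9.2446) (82, 58.4099) (82, 58.9403)]  |A|=1411.5268
5. ⊥bis P4·P3 via (29.11,27.275): [(16.6266, 47.9147) (31.3011, 25.0422) (43.8876, 12.2156) (82, 58.4099) (82, 58.9403)]  |A|=1377.1085
6. ⊥bis P4·P5 via (33.935,45.685): [(33.6795, 50.7908) (35.1653, 21.1043) (43.8876, 12.2156) (82, 58.4099) (82, 58.9403)]  |A|=1106.5537
7. ⊥bis P4·P6 via (41.37,40.56): [(33.6795, 50.7908) (33.7177, 50.0275) (54.1885, 24.7009) (82, 58.4099) (82, 58.9403)]  |A|=728.6128
8. ⊥bis P4·P7 via (60.61,46.51): [(60.5439, 55.3216) (33.6795, 50.7908) (33.7177, 50.0275) (54.1885, 24.7009) (60.7143, 32.6105)]  |A|=479.0131
9. ⊥bis P4·P8 via (60.715,68.065): [(60.5439, 55.3216) (33.6795, 50.7908) (33.7177, 50.0275) (54.1885, 24.7009) (60.7143, 32.6105)]  |A|=479.0131
10. ⊥bis P4·P9 via (57.045,61.315): [(60.5439, 55.3216) (33.6795, 50.7908) (33.7177, 50.0275) (54.1885, 24.7009) (60.7143, 32.6105)]  |A|=479.0131
11. canonical 5-gon: [(60.5439, 55.3216) (33.6795, 50.7908) (33.7177, 50.0275) (54.1885, 24.7009) (60.7143, 32.6105)]
12. shoelace: 479.0131

Area of P4's cell: 479.0131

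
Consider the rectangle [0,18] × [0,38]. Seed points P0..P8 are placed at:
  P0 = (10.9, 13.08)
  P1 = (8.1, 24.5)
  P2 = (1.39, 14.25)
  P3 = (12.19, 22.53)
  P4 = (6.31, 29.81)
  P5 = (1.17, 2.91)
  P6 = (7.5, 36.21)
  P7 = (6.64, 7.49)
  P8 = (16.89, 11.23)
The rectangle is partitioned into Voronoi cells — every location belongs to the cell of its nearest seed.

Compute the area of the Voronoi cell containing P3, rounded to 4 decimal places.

1. box [0,18]×[0,38]: [(0, 0) (18, 0) (18, 38) (0, 38)]
2. ⊥bis P3·P0 via (11.545,17.805): [(0, 19.381) (18, 16.9238) (18, 38) (0, 38)]  |A|=357.2566
3. ⊥bis P3·P1 via (10.145,23.515): [(7.6508, 18.3366) (18, 16.9238) (18, 38) (17.1219, 38)]  |A|=117.6945
4. ⊥bis P3·P2 via (6.79,18.39): [(7.6508, 18.3366) (18, 16.9238) (18, 38) (17.1219, 38)]  |A|=117.6945
5. ⊥bis P3·P4 via (9.25,26.17): [(12.808, 29.0438) (7.6508, 18.3366) (18, 16.9238) (18, 33.2373)]  |A|=101.3983
6. ⊥bis P3·P5 via (6.68,12.72): [(12.808, 29.0438) (7.6508, 18.3366) (18, 16.9238) (18, 33.2373)]  |A|=101.3983
7. ⊥bis P3·P6 via (9.845,29.37): [(15.695, 31.3756) (12.808, 29.0438) (7.6508, 18.3366) (18, 16.9238) (18, 32.1658)]  |A|=100.1634
8. ⊥bis P3·P7 via (9.415,15.01): [(15.695, 31.3756) (12.808, 29.0438) (7.6508, 18.3366) (18, 16.9238) (18, 32.1658)]  |A|=100.1634
9. ⊥bis P3·P8 via (14.54,16.88): [(15.695, 31.3756) (12.808, 29.0438) (7.6508, 18.3366) (15.4743, 17.2686) (18, 18.3191) (18, 32.1658)]  |A|=98.4014
10. canonical 6-gon: [(15.695, 31.3756) (12.808, 29.0438) (7.6508, 18.3366) (15.4743, 17.2686) (18, 18.3191) (18, 32.1658)]
11. shoelace: 98.4014

Area of P3's cell: 98.4014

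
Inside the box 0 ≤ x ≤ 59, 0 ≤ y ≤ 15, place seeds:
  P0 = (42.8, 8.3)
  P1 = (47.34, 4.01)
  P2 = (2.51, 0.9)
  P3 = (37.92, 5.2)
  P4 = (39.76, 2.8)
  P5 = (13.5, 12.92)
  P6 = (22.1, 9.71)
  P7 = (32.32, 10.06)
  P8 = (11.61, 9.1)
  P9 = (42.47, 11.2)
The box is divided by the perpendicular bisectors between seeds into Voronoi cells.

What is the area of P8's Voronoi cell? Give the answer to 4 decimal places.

Area of P8's cell: 143.3481

1. box [0,59]×[0,15]: [(0, 0) (59, 0) (59, 15) (0, 15)]
2. ⊥bis P8·P0 via (27.205,8.7): [(0, 0) (26.9819, 0) (27.3666, 15) (0, 15)]  |A|=407.6133
3. ⊥bis P8·P1 via (29.475,6.555): [(0, 0) (26.9819, 0) (27.3666, 15) (0, 15)]  |A|=407.6133
4. ⊥bis P8·P2 via (7.06,5): [(0, 12.8349) (11.5655, 0) (26.9819, 0) (27.3666, 15) (0, 15)]  |A|=333.3925
5. ⊥bis P8·P3 via (24.765,7.15): [(0, 12.8349) (11.5655, 0) (23.7051, 0) (25.9286, 15) (0, 15)]  |A|=298.0324
6. ⊥bis P8·P4 via (25.685,5.95): [(0, 12.8349) (11.5655, 0) (23.7051, 0) (25.9286, 15) (0, 15)]  |A|=298.0324
7. ⊥bis P8·P5 via (12.555,11.01): [(0, 12.8349) (11.5655, 0) (23.7051, 0) (24.4638, 5.118) (4.4906, 15) (0, 15)]  |A|=192.1064
8. ⊥bis P8·P6 via (16.855,9.405): [(0, 12.8349) (11.5655, 0) (17.4019, 0) (16.8863, 8.867) (4.4906, 15) (0, 15)]  |A|=143.3481
9. ⊥bis P8·P7 via (21.965,9.58): [(0, 12.8349) (11.5655, 0) (17.4019, 0) (16.8863, 8.867) (4.4906, 15) (0, 15)]  |A|=143.3481
10. ⊥bis P8·P9 via (27.04,10.15): [(0, 12.8349) (11.5655, 0) (17.4019, 0) (16.8863, 8.867) (4.4906, 15) (0, 15)]  |A|=143.3481
11. canonical 6-gon: [(0, 12.8349) (11.5655, 0) (17.4019, 0) (16.8863, 8.867) (4.4906, 15) (0, 15)]
12. shoelace: 143.3481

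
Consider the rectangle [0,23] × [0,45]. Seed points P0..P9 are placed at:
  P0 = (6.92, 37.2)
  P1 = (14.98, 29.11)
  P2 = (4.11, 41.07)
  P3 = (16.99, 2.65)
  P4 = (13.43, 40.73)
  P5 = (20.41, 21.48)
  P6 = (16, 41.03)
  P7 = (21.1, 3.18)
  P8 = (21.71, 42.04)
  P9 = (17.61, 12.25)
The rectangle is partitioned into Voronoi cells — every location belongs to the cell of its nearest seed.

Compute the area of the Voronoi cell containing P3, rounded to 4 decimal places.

Area of P3's cell: 150.7278

1. box [0,23]×[0,45]: [(0, 0) (23, 0) (23, 45) (0, 45)]
2. ⊥bis P3·P0 via (11.955,19.925): [(0, 16.4406) (0, 0) (23, 0) (23, 23.1442)]  |A|=455.2249
3. ⊥bis P3·P1 via (15.985,15.88): [(0, 14.6657) (0, 0) (23, 0) (23, 16.4129)]  |A|=357.404
4. ⊥bis P3·P2 via (10.55,21.86): [(0, 14.6657) (0, 0) (23, 0) (23, 16.4129)]  |A|=357.404
5. ⊥bis P3·P4 via (15.21,21.69): [(0, 14.6657) (0, 0) (23, 0) (23, 16.4129)]  |A|=357.404
6. ⊥bis P3·P5 via (18.7,12.065): [(3.0889, 14.9004) (0, 14.6657) (0, 0) (23, 0) (23, 11.284)]  |A|=306.3432
7. ⊥bis P3·P6 via (16.495,21.84): [(3.0889, 14.9004) (0, 14.6657) (0, 0) (23, 0) (23, 11.284)]  |A|=306.3432
8. ⊥bis P3·P7 via (19.045,2.915): [(17.845, 12.2203) (3.0889, 14.9004) (0, 14.6657) (0, 0) (19.4209, 0)]  |A|=255.3902
9. ⊥bis P3·P8 via (19.35,22.345): [(17.845, 12.2203) (3.0889, 14.9004) (0, 14.6657) (0, 0) (19.4209, 0)]  |A|=255.3902
10. ⊥bis P3·P9 via (17.3,7.45): [(18.4699, 7.3744) (0, 8.5673) (0, 0) (19.4209, 0)]  |A|=150.7278
11. canonical 4-gon: [(18.4699, 7.3744) (0, 8.5673) (0, 0) (19.4209, 0)]
12. shoelace: 150.7278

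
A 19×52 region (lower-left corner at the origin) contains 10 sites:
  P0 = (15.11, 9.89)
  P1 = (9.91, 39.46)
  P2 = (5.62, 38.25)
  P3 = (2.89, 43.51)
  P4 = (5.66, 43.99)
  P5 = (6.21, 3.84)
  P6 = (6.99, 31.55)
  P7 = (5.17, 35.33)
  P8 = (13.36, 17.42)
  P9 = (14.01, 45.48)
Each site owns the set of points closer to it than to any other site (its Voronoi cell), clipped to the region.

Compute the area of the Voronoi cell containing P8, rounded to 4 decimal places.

1. box [0,19]×[0,52]: [(0, 0) (19, 0) (19, 52) (0, 52)]
2. ⊥bis P8·P0 via (14.235,13.655): [(0, 10.3467) (19, 14.7624) (19, 52) (0, 52)]  |A|=749.4632
3. ⊥bis P8·P1 via (11.635,28.44): [(0, 26.6187) (0, 10.3467) (19, 14.7624) (19, 29.5929)]  |A|=295.4734
4. ⊥bis P8·P2 via (9.49,27.835): [(10.742, 28.3002) (0, 24.3087) (0, 10.3467) (19, 14.7624) (19, 29.5929)]  |A|=283.0663
5. ⊥bis P8·P3 via (8.125,30.465): [(10.742, 28.3002) (0, 24.3087) (0, 10.3467) (19, 14.7624) (19, 29.5929)]  |A|=283.0663
6. ⊥bis P8·P4 via (9.51,30.705): [(10.742, 28.3002) (0, 24.3087) (0, 10.3467) (19, 14.7624) (19, 29.5929)]  |A|=283.0663
7. ⊥bis P8·P5 via (9.785,10.63): [(10.742, 28.3002) (0, 24.3087) (0, 15.7819) (7.1618, 12.0112) (19, 14.7624) (19, 29.5929)]  |A|=263.6036
8. ⊥bis P8·P6 via (10.175,24.485): [(0, 19.898) (0, 15.7819) (7.1618, 12.0112) (19, 14.7624) (19, 28.4634)]  |A|=201.4338
9. ⊥bis P8·P7 via (9.265,26.375): [(0, 19.898) (0, 15.7819) (7.1618, 12.0112) (19, 14.7624) (19, 28.4634)]  |A|=201.4338
10. ⊥bis P8·P9 via (13.685,31.45): [(0, 19.898) (0, 15.7819) (7.1618, 12.0112) (19, 14.7624) (19, 28.4634)]  |A|=201.4338
11. canonical 5-gon: [(0, 19.898) (0, 15.7819) (7.1618, 12.0112) (19, 14.7624) (19, 28.4634)]
12. shoelace: 201.4338

Area of P8's cell: 201.4338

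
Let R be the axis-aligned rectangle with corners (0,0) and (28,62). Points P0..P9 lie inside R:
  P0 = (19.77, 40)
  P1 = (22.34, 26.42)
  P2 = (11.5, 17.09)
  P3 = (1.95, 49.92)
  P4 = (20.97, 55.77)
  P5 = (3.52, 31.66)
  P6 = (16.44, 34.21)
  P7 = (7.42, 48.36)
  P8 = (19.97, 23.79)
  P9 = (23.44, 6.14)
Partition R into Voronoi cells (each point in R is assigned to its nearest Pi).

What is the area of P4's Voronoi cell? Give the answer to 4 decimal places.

1. box [0,28]×[0,62]: [(0, 0) (28, 0) (28, 62) (0, 62)]
2. ⊥bis P4·P0 via (20.37,47.885): [(0, 49.435) (28, 47.3044) (28, 62) (0, 62)]  |A|=381.6479
3. ⊥bis P4·P1 via (21.655,41.095): [(0, 49.435) (28, 47.3044) (28, 62) (0, 62)]  |A|=381.6479
4. ⊥bis P4·P2 via (16.235,36.43): [(0, 49.435) (28, 47.3044) (28, 62) (0, 62)]  |A|=381.6479
5. ⊥bis P4·P3 via (11.46,52.845): [(12.8086, 48.4604) (28, 47.3044) (28, 62) (8.6442, 62)]  |A|=242.6587
6. ⊥bis P4·P5 via (12.245,43.715): [(12.8086, 48.4604) (28, 47.3044) (28, 62) (8.6442, 62)]  |A|=242.6587
7. ⊥bis P4·P6 via (18.705,44.99): [(12.8086, 48.4604) (28, 47.3044) (28, 62) (8.6442, 62)]  |A|=242.6587
8. ⊥bis P4·P7 via (14.195,52.065): [(16.312, 48.1938) (28, 47.3044) (28, 62) (8.7619, 62)]  |A|=218.6835
9. ⊥bis P4·P8 via (20.47,39.78): [(16.312, 48.1938) (28, 47.3044) (28, 62) (8.7619, 62)]  |A|=218.6835
10. ⊥bis P4·P9 via (22.205,30.955): [(16.312, 48.1938) (28, 47.3044) (28, 62) (8.7619, 62)]  |A|=218.6835
11. canonical 4-gon: [(16.312, 48.1938) (28, 47.3044) (28, 62) (8.7619, 62)]
12. shoelace: 218.6835

Area of P4's cell: 218.6835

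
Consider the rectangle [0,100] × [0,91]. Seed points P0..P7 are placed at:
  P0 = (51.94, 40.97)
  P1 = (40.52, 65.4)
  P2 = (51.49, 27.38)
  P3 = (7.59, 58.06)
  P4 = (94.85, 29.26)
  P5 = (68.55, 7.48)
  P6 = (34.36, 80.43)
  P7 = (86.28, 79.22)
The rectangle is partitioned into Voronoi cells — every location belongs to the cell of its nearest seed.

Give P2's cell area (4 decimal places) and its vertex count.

Area of P2's cell: 1627.2907 (6 vertices)

1. box [0,100]×[0,91]: [(0, 0) (100, 0) (100, 91) (0, 91)]
2. ⊥bis P2·P0 via (51.715,34.175): [(0, 35.8874) (0, 0) (100, 0) (100, 32.5762)]  |A|=3423.1788
3. ⊥bis P2·P1 via (46.005,46.39): [(8.6162, 35.6021) (0, 33.1161) (0, 0) (100, 0) (100, 32.5762)]  |A|=3411.2396
4. ⊥bis P2·P3 via (29.54,42.72): [(24.2048, 35.0859) (0, 0.4512) (0, 0) (100, 0) (100, 32.5762)]  |A|=2994.315
5. ⊥bis P2·P4 via (73.17,28.32): [(72.9466, 33.472) (24.2048, 35.0859) (0, 0.4512) (0, 0) (74.3979, 0)]  |A|=2125.1911
6. ⊥bis P2·P5 via (60.02,17.43): [(73.154, 28.6896) (72.9466, 33.472) (24.2048, 35.0859) (0, 0.4512) (0, 0) (39.6884, 0)]  |A|=1627.2907
7. ⊥bis P2·P6 via (42.925,53.905): [(73.154, 28.6896) (72.9466, 33.472) (24.2048, 35.0859) (0, 0.4512) (0, 0) (39.6884, 0)]  |A|=1627.2907
8. ⊥bis P2·P7 via (68.885,53.3): [(73.154, 28.6896) (72.9466, 33.472) (24.2048, 35.0859) (0, 0.4512) (0, 0) (39.6884, 0)]  |A|=1627.2907
9. canonical 6-gon: [(73.154, 28.6896) (72.9466, 33.472) (24.2048, 35.0859) (0, 0.4512) (0, 0) (39.6884, 0)]
10. shoelace: 1627.2907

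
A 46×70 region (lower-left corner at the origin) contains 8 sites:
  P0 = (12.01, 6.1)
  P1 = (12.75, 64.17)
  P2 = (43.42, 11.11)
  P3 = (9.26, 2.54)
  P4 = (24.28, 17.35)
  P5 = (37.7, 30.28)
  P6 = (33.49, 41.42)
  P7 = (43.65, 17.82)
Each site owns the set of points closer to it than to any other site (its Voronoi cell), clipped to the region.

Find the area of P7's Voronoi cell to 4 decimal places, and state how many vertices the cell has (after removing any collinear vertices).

1. box [0,46]×[0,70]: [(0, 0) (46, 0) (46, 70) (0, 70)]
2. ⊥bis P7·P0 via (27.83,11.96): [(32.2602, 0) (46, 0) (46, 70) (6.331, 70)]  |A|=1869.3088
3. ⊥bis P7·P1 via (28.2,40.995): [(19.2781, 35.0471) (32.2602, 0) (46, 0) (46, 52.8617)]  |A|=947.0512
4. ⊥bis P7·P2 via (43.535,14.465): [(19.2781, 35.0471) (26.6882, 15.0425) (46, 14.3805) (46, 52.8617)]  |A|=704.8542
5. ⊥bis P7·P3 via (26.455,10.18): [(19.2781, 35.0471) (26.6882, 15.0425) (46, 14.3805) (46, 52.8617)]  |A|=704.8542
6. ⊥bis P7·P4 via (33.965,17.585): [(33.3142, 44.4045) (34.0328, 14.7907) (46, 14.3805) (46, 52.8617)]  |A|=421.131
7. ⊥bis P7·P5 via (40.675,24.05): [(33.8868, 20.8084) (34.0328, 14.7907) (46, 14.3805) (46, 26.5928)]  |A|=109.943
8. ⊥bis P7·P6 via (38.57,29.62): [(33.8868, 20.8084) (34.0328, 14.7907) (46, 14.3805) (46, 26.5928)]  |A|=109.943
9. canonical 4-gon: [(33.8868, 20.8084) (34.0328, 14.7907) (46, 14.3805) (46, 26.5928)]
10. shoelace: 109.943

Area of P7's cell: 109.9430 (4 vertices)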